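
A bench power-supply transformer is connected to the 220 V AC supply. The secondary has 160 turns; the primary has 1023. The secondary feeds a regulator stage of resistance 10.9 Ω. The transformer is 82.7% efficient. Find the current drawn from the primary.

V_s = 220 × 160/1023 = 34.409 V.
I_s = V_s/R = 34.409/10.9 = 3.1568 A.
P_out = V_s I_s = 34.409 × 3.1568 = 108.62 W.
P_in = P_out/η = 108.62/0.827 = 131.34 W.
I_p = P_in/V_p = 131.34/220 = 0.597 A.

I_p ≈ 0.597 A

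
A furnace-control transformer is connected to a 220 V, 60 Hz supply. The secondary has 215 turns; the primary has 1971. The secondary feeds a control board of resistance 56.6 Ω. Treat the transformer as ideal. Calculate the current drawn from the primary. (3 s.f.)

I_p ≈ 0.0462 A

V_s = V_p × N_s/N_p = 220 × 215/1971 = 23.998 V.
I_s = V_s/R = 23.998/56.6 = 0.42399 A.
For an ideal transformer I_p N_p = I_s N_s, so I_p = 0.42399 × 215/1971 = 0.0462 A.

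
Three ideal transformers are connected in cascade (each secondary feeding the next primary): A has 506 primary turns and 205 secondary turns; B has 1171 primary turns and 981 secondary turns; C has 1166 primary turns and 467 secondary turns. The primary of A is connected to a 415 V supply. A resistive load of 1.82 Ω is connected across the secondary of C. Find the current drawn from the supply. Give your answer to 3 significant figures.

I_supply ≈ 4.21 A

After A: V = 415.00 × 205/506 = 168.13 V.
After B: V = 168.13 × 981/1171 = 140.85 V.
After C: V = 140.85 × 467/1166 = 56.413 V.
I_load = 56.413/1.82 = 30.996 A, so P_out = 56.413 × 30.996 = 1748.6 W.
All ideal ⇒ P_in = P_out, so I_supply = 1748.6/415 = 4.21 A.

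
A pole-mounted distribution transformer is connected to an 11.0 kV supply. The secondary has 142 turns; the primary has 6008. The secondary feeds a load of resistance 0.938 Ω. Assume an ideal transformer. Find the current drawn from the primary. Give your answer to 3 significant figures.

V_s = V_p × N_s/N_p = 11000 × 142/6008 = 259.99 V.
I_s = V_s/R = 259.99/0.938 = 277.17 A.
For an ideal transformer I_p N_p = I_s N_s, so I_p = 277.17 × 142/6008 = 6.55 A.

I_p ≈ 6.55 A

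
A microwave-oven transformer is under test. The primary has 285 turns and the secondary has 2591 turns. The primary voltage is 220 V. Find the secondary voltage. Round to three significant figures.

V_s/V_p = N_s/N_p, so V_s = 220 × 2591/285 = 2000 V.

V_s ≈ 2000 V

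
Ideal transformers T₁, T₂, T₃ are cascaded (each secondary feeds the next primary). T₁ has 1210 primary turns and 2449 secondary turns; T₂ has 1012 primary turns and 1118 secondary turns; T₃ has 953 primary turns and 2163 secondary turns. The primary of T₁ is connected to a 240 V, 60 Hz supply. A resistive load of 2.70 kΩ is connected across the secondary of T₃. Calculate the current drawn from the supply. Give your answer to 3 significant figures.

After T₁: V = 240.00 × 2449/1210 = 485.75 V.
After T₂: V = 485.75 × 1118/1012 = 536.63 V.
After T₃: V = 536.63 × 2163/953 = 1218.0 V.
I_load = 1218.0/2700 = 0.45110 A, so P_out = 1218.0 × 0.45110 = 549.43 W.
All ideal ⇒ P_in = P_out, so I_supply = 549.43/240 = 2.29 A.

I_supply ≈ 2.29 A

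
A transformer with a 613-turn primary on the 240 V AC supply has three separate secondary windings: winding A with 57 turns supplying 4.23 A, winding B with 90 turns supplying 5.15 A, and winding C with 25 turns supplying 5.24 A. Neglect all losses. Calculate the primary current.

I_p ≈ 1.36 A

V_A = 240 × 57/613 = 22.316 V; V_B = 240 × 90/613 = 35.237 V; V_C = 240 × 25/613 = 9.7879 V.
P_out = V_A I_A + V_B I_B + V_C I_C = 22.316×4.23 + 35.237×5.15 + 9.7879×5.24 = 94.399 + 181.47 + 51.289 = 327.16 W.
Ideal ⇒ P_in = P_out, so I_p = P_out/V_p = 327.16/240 = 1.36 A.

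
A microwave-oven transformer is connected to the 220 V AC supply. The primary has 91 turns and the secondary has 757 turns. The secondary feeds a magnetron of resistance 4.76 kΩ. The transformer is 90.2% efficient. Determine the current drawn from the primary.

V_s = 220 × 757/91 = 1830.1 V.
I_s = V_s/R = 1830.1/4760 = 0.38448 A.
P_out = V_s I_s = 1830.1 × 0.38448 = 703.63 W.
P_in = P_out/η = 703.63/0.902 = 780.08 W.
I_p = P_in/V_p = 780.08/220 = 3.55 A.

I_p ≈ 3.55 A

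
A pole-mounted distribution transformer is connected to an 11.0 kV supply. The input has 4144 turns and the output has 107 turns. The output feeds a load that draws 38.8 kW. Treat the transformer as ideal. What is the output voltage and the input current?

V_out ≈ 284 V, I_in ≈ 3.53 A

V_out = V_in × N_out/N_in = 11000 × 107/4144 = 284.03 V.
I_out = P/V_out = 38800/284.03 = 136.61 A.
I_in = I_out × N_out/N_in = 136.61 × 107/4144 = 3.53 A.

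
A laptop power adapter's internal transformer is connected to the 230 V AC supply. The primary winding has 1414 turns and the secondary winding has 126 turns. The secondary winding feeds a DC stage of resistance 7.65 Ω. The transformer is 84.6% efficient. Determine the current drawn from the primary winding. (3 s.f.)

I_p ≈ 0.282 A

V_s = 230 × 126/1414 = 20.495 V.
I_s = V_s/R = 20.495/7.65 = 2.6791 A.
P_out = V_s I_s = 20.495 × 2.6791 = 54.908 W.
P_in = P_out/η = 54.908/0.846 = 64.903 W.
I_p = P_in/V_p = 64.903/230 = 0.282 A.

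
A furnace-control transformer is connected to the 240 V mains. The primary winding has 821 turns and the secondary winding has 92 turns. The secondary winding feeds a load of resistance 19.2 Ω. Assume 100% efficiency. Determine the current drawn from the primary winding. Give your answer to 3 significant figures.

V_s = V_p × N_s/N_p = 240 × 92/821 = 26.894 V.
I_s = V_s/R = 26.894/19.2 = 1.4007 A.
For an ideal transformer I_p N_p = I_s N_s, so I_p = 1.4007 × 92/821 = 0.157 A.

I_p ≈ 0.157 A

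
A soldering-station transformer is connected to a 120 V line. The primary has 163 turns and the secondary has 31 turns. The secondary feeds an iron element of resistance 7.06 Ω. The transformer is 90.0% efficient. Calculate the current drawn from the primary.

I_p ≈ 0.683 A

V_s = 120 × 31/163 = 22.822 V.
I_s = V_s/R = 22.822/7.06 = 3.2326 A.
P_out = V_s I_s = 22.822 × 3.2326 = 73.774 W.
P_in = P_out/η = 73.774/0.900 = 81.972 W.
I_p = P_in/V_p = 81.972/120 = 0.683 A.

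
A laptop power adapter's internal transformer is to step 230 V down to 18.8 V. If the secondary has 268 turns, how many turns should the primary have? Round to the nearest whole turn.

N_p = 3279 turns

N_p/N_s = V_p/V_s, so N_p = 268 × 230/18.8 = 3278.7 ≈ 3279 turns.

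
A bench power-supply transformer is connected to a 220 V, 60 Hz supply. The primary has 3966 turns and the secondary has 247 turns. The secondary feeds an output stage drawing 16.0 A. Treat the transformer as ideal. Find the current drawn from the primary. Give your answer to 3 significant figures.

For an ideal transformer I_p N_p = I_s N_s, so I_p = 16.0 × 247/3966 = 0.996 A.

I_p ≈ 0.996 A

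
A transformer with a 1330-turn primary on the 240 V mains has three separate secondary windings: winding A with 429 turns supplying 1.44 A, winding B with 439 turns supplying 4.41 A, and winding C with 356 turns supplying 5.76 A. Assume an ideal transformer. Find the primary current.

I_p ≈ 3.46 A

V_A = 240 × 429/1330 = 77.414 V; V_B = 240 × 439/1330 = 79.218 V; V_C = 240 × 356/1330 = 64.241 V.
P_out = V_A I_A + V_B I_B + V_C I_C = 77.414×1.44 + 79.218×4.41 + 64.241×5.76 = 111.48 + 349.35 + 370.03 = 830.85 W.
Ideal ⇒ P_in = P_out, so I_p = P_out/V_p = 830.85/240 = 3.46 A.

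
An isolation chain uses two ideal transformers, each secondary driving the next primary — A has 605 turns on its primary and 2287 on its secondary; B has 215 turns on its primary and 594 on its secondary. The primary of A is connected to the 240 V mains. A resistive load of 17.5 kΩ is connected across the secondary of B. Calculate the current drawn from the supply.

I_supply ≈ 1.50 A

Secondary of A: V = 240.00 × 2287/605 = 907.24 V.
Secondary of B: V = 907.24 × 594/215 = 2506.5 V.
I_load = 2506.5/17500 = 0.14323 A, so P_out = 2506.5 × 0.14323 = 359.01 W.
All ideal ⇒ P_in = P_out, so I_supply = 359.01/240 = 1.50 A.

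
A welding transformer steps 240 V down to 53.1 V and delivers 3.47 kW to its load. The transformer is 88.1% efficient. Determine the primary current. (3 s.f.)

P_in = P_out/η = 3470/0.881 = 3938.7 W.
I_p = P_in/V_p = 3938.7/240 = 16.4 A.

I_p ≈ 16.4 A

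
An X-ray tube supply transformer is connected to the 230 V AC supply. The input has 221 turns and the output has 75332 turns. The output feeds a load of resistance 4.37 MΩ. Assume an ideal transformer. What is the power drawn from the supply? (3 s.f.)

P ≈ 1410 W

V_out = V_in × N_out/N_in = 230 × 75332/221 = 78400 V.
I_out = V_out/R = 78400/(4.37×10^6) = 0.017940 A.
I_in = I_out × N_out/N_in = 0.017940 × 75332/221 = 6.1153 A.
P = V_in I_in = 230 × 6.1153 = 1410 W.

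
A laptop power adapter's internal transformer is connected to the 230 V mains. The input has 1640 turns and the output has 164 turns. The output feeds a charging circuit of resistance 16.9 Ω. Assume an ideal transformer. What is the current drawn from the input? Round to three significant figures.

V_out = V_in × N_out/N_in = 230 × 164/1640 = 23.000 V.
I_out = V_out/R = 23.000/16.9 = 1.3609 A.
For an ideal transformer I_in N_in = I_out N_out, so I_in = 1.3609 × 164/1640 = 0.136 A.

I_in ≈ 0.136 A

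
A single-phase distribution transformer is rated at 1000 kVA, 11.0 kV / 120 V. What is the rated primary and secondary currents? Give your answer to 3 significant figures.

I_p = S/V_p = 1000000/11000 = 90.9 A.
I_s = S/V_s = 1000000/120 = 8330 A.

I_p ≈ 90.9 A, I_s ≈ 8330 A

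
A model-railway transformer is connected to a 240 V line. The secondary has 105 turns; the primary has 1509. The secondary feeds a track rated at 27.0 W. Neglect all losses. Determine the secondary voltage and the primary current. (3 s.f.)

V_s ≈ 16.7 V, I_p ≈ 0.113 A

V_s = V_p × N_s/N_p = 240 × 105/1509 = 16.700 V.
I_s = P/V_s = 27.0/16.700 = 1.6168 A.
I_p = I_s × N_s/N_p = 1.6168 × 105/1509 = 0.113 A.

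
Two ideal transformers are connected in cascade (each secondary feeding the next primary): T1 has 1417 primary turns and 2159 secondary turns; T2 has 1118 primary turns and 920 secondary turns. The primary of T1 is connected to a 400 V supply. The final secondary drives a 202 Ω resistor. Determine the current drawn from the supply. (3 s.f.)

I_supply ≈ 3.11 A

Secondary of T1: V = 400.00 × 2159/1417 = 609.46 V.
Secondary of T2: V = 609.46 × 920/1118 = 501.52 V.
I_load = 501.52/202 = 2.4828 A, so P_out = 501.52 × 2.4828 = 1245.2 W.
All ideal ⇒ P_in = P_out, so I_supply = 1245.2/400 = 3.11 A.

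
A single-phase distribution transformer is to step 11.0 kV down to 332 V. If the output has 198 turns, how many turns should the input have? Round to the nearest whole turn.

N_in/N_out = V_in/V_out, so N_in = 198 × 11000/332 = 6560.2 ≈ 6560 turns.

N_in = 6560 turns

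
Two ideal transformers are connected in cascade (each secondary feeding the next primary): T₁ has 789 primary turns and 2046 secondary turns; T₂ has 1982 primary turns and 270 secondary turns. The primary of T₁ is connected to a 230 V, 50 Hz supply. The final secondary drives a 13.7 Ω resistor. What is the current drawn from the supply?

Secondary of T₁: V = 230.00 × 2046/789 = 596.43 V.
Secondary of T₂: V = 596.43 × 270/1982 = 81.249 V.
I_load = 81.249/13.7 = 5.9306 A, so P_out = 81.249 × 5.9306 = 481.85 W.
All ideal ⇒ P_in = P_out, so I_supply = 481.85/230 = 2.10 A.

I_supply ≈ 2.10 A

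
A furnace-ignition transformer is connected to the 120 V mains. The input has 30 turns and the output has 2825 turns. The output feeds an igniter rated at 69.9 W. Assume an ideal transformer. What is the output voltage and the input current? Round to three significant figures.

V_out ≈ 11300 V, I_in ≈ 0.583 A

V_out = V_in × N_out/N_in = 120 × 2825/30 = 11300 V.
I_out = P/V_out = 69.9/11300 = 0.0061858 A.
I_in = I_out × N_out/N_in = 0.0061858 × 2825/30 = 0.583 A.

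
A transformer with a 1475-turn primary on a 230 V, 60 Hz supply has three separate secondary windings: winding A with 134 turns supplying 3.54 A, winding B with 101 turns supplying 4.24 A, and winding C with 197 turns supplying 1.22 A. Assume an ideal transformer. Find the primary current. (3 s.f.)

V_A = 230 × 134/1475 = 20.895 V; V_B = 230 × 101/1475 = 15.749 V; V_C = 230 × 197/1475 = 30.719 V.
P_out = V_A I_A + V_B I_B + V_C I_C = 20.895×3.54 + 15.749×4.24 + 30.719×1.22 = 73.968 + 66.776 + 37.477 = 178.22 W.
Ideal ⇒ P_in = P_out, so I_p = P_out/V_p = 178.22/230 = 0.775 A.

I_p ≈ 0.775 A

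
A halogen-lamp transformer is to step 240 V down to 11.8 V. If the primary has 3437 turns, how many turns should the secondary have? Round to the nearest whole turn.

N_s = 169 turns

N_s/N_p = V_s/V_p, so N_s = 3437 × 11.8/240 = 169.0 ≈ 169 turns.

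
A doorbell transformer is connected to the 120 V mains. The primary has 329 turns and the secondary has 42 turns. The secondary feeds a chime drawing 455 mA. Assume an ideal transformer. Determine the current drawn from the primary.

For an ideal transformer I_p N_p = I_s N_s, so I_p = 0.455 × 42/329 = 0.0581 A.

I_p ≈ 0.0581 A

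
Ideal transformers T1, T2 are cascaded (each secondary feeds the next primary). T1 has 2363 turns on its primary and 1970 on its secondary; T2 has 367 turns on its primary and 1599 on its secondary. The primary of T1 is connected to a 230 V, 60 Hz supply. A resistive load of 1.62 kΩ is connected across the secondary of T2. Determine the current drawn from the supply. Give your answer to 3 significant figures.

After T1: V = 230.00 × 1970/2363 = 191.75 V.
After T2: V = 191.75 × 1599/367 = 835.44 V.
I_load = 835.44/1620 = 0.51570 A, so P_out = 835.44 × 0.51570 = 430.83 W.
All ideal ⇒ P_in = P_out, so I_supply = 430.83/230 = 1.87 A.

I_supply ≈ 1.87 A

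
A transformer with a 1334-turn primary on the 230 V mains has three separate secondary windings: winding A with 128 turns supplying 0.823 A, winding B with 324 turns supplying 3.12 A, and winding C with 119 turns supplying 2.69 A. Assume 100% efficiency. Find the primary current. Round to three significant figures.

I_p ≈ 1.08 A

V_A = 230 × 128/1334 = 22.069 V; V_B = 230 × 324/1334 = 55.862 V; V_C = 230 × 119/1334 = 20.517 V.
P_out = V_A I_A + V_B I_B + V_C I_C = 22.069×0.823 + 55.862×3.12 + 20.517×2.69 = 18.163 + 174.29 + 55.191 = 247.64 W.
Ideal ⇒ P_in = P_out, so I_p = P_out/V_p = 247.64/230 = 1.08 A.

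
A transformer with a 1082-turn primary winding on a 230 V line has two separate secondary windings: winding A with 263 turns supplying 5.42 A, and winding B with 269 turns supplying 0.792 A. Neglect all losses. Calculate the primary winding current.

I_p ≈ 1.51 A

V_A = 230 × 263/1082 = 55.906 V; V_B = 230 × 269/1082 = 57.181 V.
P_out = V_A I_A + V_B I_B = 55.906×5.42 + 57.181×0.792 = 303.01 + 45.287 = 348.30 W.
Ideal ⇒ P_in = P_out, so I_p = P_out/V_p = 348.30/230 = 1.51 A.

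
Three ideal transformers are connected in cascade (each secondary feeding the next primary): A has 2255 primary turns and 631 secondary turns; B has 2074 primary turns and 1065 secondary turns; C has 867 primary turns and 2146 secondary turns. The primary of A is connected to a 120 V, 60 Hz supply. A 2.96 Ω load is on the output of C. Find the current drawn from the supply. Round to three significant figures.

Secondary of A: V = 120.00 × 631/2255 = 33.579 V.
Secondary of B: V = 33.579 × 1065/2074 = 17.243 V.
Secondary of C: V = 17.243 × 2146/867 = 42.679 V.
I_load = 42.679/2.96 = 14.419 A, so P_out = 42.679 × 14.419 = 615.37 W.
All ideal ⇒ P_in = P_out, so I_supply = 615.37/120 = 5.13 A.

I_supply ≈ 5.13 A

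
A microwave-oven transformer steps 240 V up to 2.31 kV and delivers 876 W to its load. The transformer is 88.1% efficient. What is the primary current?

P_in = P_out/η = 876/0.881 = 994.32 W.
I_p = P_in/V_p = 994.32/240 = 4.14 A.

I_p ≈ 4.14 A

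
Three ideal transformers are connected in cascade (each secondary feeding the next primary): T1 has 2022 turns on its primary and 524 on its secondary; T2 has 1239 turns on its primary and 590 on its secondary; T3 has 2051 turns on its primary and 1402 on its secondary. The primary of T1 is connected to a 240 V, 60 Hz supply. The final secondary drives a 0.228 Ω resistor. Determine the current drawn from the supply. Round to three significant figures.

After T1: V = 240.00 × 524/2022 = 62.196 V.
After T2: V = 62.196 × 590/1239 = 29.617 V.
After T3: V = 29.617 × 1402/2051 = 20.245 V.
I_load = 20.245/0.228 = 88.795 A, so P_out = 20.245 × 88.795 = 1797.7 W.
All ideal ⇒ P_in = P_out, so I_supply = 1797.7/240 = 7.49 A.

I_supply ≈ 7.49 A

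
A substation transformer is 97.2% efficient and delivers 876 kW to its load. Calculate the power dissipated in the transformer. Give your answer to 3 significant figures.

P_loss ≈ 25200 W

P_in = P_out/η = 876000/0.972 = 901235 W.
P_loss = P_in − P_out = 901235 − 876000 = 25200 W.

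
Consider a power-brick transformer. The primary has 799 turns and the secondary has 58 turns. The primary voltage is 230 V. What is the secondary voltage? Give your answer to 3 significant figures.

V_s/V_p = N_s/N_p, so V_s = 230 × 58/799 = 16.7 V.

V_s ≈ 16.7 V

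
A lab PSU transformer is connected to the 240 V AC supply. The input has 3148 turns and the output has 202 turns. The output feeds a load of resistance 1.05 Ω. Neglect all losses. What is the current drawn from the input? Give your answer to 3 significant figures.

V_out = V_in × N_out/N_in = 240 × 202/3148 = 15.400 V.
I_out = V_out/R = 15.400/1.05 = 14.667 A.
For an ideal transformer I_in N_in = I_out N_out, so I_in = 14.667 × 202/3148 = 0.941 A.

I_in ≈ 0.941 A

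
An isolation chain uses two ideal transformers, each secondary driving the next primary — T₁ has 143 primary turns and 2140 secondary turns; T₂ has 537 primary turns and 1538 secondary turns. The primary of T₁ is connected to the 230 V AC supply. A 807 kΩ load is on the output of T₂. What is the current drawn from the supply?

I_supply ≈ 0.524 A

After T₁: V = 230.00 × 2140/143 = 3442.0 V.
After T₂: V = 3442.0 × 1538/537 = 9858.0 V.
I_load = 9858.0/807000 = 0.012216 A, so P_out = 9858.0 × 0.012216 = 120.42 W.
All ideal ⇒ P_in = P_out, so I_supply = 120.42/230 = 0.524 A.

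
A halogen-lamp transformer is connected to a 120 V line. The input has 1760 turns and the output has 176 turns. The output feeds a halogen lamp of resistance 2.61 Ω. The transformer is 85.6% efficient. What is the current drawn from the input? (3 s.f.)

V_out = 120 × 176/1760 = 12.000 V.
I_out = V_out/R = 12.000/2.61 = 4.5977 A.
P_out = V_out I_out = 12.000 × 4.5977 = 55.172 W.
P_in = P_out/η = 55.172/0.856 = 64.454 W.
I_in = P_in/V_in = 64.454/120 = 0.537 A.

I_in ≈ 0.537 A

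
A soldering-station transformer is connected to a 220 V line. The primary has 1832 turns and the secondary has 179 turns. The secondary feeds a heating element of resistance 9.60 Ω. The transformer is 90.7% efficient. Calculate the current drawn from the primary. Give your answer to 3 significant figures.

V_s = 220 × 179/1832 = 21.496 V.
I_s = V_s/R = 21.496/9.60 = 2.2391 A.
P_out = V_s I_s = 21.496 × 2.2391 = 48.131 W.
P_in = P_out/η = 48.131/0.907 = 53.067 W.
I_p = P_in/V_p = 53.067/220 = 0.241 A.

I_p ≈ 0.241 A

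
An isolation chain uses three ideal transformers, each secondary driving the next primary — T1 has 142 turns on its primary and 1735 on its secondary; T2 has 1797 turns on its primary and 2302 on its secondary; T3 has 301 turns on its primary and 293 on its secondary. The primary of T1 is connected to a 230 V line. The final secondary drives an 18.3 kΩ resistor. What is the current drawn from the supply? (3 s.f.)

After T1: V = 230.00 × 1735/142 = 2810.2 V.
After T2: V = 2810.2 × 2302/1797 = 3599.9 V.
After T3: V = 3599.9 × 293/301 = 3504.3 V.
I_load = 3504.3/18300 = 0.19149 A, so P_out = 3504.3 × 0.19149 = 671.03 W.
All ideal ⇒ P_in = P_out, so I_supply = 671.03/230 = 2.92 A.

I_supply ≈ 2.92 A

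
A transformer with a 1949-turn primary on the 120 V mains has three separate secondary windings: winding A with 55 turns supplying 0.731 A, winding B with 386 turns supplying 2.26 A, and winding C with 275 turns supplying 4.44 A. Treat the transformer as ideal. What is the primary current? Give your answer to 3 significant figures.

I_p ≈ 1.09 A

V_A = 120 × 55/1949 = 3.3864 V; V_B = 120 × 386/1949 = 23.766 V; V_C = 120 × 275/1949 = 16.932 V.
P_out = V_A I_A + V_B I_B + V_C I_C = 3.3864×0.731 + 23.766×2.26 + 16.932×4.44 = 2.4754 + 53.711 + 75.177 = 131.36 W.
Ideal ⇒ P_in = P_out, so I_p = P_out/V_p = 131.36/120 = 1.09 A.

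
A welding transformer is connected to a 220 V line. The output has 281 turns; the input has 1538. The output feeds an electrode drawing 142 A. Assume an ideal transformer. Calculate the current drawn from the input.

For an ideal transformer I_in N_in = I_out N_out, so I_in = 142 × 281/1538 = 25.9 A.

I_in ≈ 25.9 A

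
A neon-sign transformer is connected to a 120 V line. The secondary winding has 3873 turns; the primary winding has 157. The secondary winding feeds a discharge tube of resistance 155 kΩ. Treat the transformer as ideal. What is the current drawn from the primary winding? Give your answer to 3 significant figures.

V_s = V_p × N_s/N_p = 120 × 3873/157 = 2960.3 V.
I_s = V_s/R = 2960.3/155000 = 0.019098 A.
For an ideal transformer I_p N_p = I_s N_s, so I_p = 0.019098 × 3873/157 = 0.471 A.

I_p ≈ 0.471 A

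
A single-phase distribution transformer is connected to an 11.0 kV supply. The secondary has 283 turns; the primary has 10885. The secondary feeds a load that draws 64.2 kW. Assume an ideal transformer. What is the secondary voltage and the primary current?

V_s = V_p × N_s/N_p = 11000 × 283/10885 = 285.99 V.
I_s = P/V_s = 64200/285.99 = 224.48 A.
I_p = I_s × N_s/N_p = 224.48 × 283/10885 = 5.84 A.

V_s ≈ 286 V, I_p ≈ 5.84 A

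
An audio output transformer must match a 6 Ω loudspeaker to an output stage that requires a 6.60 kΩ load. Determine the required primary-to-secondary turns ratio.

N_p/N_s ≈ 33.2

Z_p/Z_s = (N_p/N_s)², so N_p/N_s = √(6600/6) = √1100 = 33.2.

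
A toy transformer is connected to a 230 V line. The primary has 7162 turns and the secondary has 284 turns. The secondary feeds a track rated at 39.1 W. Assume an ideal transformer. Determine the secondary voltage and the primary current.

V_s ≈ 9.12 V, I_p ≈ 0.170 A

V_s = V_p × N_s/N_p = 230 × 284/7162 = 9.1204 V.
I_s = P/V_s = 39.1/9.1204 = 4.2871 A.
I_p = I_s × N_s/N_p = 4.2871 × 284/7162 = 0.170 A.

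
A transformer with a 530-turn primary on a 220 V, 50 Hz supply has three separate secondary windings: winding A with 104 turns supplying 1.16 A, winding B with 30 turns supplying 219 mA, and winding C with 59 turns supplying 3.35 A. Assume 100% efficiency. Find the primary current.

V_A = 220 × 104/530 = 43.170 V; V_B = 220 × 30/530 = 12.453 V; V_C = 220 × 59/530 = 24.491 V.
P_out = V_A I_A + V_B I_B + V_C I_C = 43.170×1.16 + 12.453×0.219 + 24.491×3.35 = 50.077 + 2.7272 + 82.043 = 134.85 W.
Ideal ⇒ P_in = P_out, so I_p = P_out/V_p = 134.85/220 = 0.613 A.

I_p ≈ 0.613 A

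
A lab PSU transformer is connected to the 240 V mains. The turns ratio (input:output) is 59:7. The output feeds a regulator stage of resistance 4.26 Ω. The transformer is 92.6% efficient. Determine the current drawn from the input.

V_out = 240 × 7/59 = 28.475 V.
I_out = V_out/R = 28.475/4.26 = 6.6842 A.
P_out = V_out I_out = 28.475 × 6.6842 = 190.33 W.
P_in = P_out/η = 190.33/0.926 = 205.54 W.
I_in = P_in/V_in = 205.54/240 = 0.856 A.

I_in ≈ 0.856 A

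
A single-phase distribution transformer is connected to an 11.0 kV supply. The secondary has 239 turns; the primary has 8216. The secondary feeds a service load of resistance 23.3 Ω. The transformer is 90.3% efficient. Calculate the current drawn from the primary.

I_p ≈ 0.442 A

V_s = 11000 × 239/8216 = 319.99 V.
I_s = V_s/R = 319.99/23.3 = 13.733 A.
P_out = V_s I_s = 319.99 × 13.733 = 4394.4 W.
P_in = P_out/η = 4394.4/0.903 = 4866.5 W.
I_p = P_in/V_p = 4866.5/11000 = 0.442 A.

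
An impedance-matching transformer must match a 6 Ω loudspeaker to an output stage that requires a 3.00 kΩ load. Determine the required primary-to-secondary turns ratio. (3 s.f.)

N_p/N_s ≈ 22.4

Z_p/Z_s = (N_p/N_s)², so N_p/N_s = √(3000/6) = √500 = 22.4.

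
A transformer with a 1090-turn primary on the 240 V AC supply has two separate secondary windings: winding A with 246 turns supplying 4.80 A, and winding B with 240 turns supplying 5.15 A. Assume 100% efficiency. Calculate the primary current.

I_p ≈ 2.22 A

V_A = 240 × 246/1090 = 54.165 V; V_B = 240 × 240/1090 = 52.844 V.
P_out = V_A I_A + V_B I_B = 54.165×4.80 + 52.844×5.15 = 259.99 + 272.15 = 532.14 W.
Ideal ⇒ P_in = P_out, so I_p = P_out/V_p = 532.14/240 = 2.22 A.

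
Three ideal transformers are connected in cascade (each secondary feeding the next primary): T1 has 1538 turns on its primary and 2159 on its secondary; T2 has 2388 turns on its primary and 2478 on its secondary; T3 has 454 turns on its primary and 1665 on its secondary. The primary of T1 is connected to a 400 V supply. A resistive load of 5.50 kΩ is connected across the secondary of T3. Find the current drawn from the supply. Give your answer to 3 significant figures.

I_supply ≈ 2.08 A

After T1: V = 400.00 × 2159/1538 = 561.51 V.
After T2: V = 561.51 × 2478/2388 = 582.67 V.
After T3: V = 582.67 × 1665/454 = 2136.9 V.
I_load = 2136.9/5500 = 0.38853 A, so P_out = 2136.9 × 0.38853 = 830.23 W.
All ideal ⇒ P_in = P_out, so I_supply = 830.23/400 = 2.08 A.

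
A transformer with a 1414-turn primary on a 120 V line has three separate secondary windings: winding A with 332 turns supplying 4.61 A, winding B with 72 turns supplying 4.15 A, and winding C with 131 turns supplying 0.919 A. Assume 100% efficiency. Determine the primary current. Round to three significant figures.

I_p ≈ 1.38 A

V_A = 120 × 332/1414 = 28.175 V; V_B = 120 × 72/1414 = 6.1103 V; V_C = 120 × 131/1414 = 11.117 V.
P_out = V_A I_A + V_B I_B + V_C I_C = 28.175×4.61 + 6.1103×4.15 + 11.117×0.919 = 129.89 + 25.358 + 10.217 = 165.46 W.
Ideal ⇒ P_in = P_out, so I_p = P_out/V_p = 165.46/120 = 1.38 A.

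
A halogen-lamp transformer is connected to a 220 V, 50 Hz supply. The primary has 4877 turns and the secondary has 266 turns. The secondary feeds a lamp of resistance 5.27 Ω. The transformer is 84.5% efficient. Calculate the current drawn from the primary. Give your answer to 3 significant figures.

V_s = 220 × 266/4877 = 11.999 V.
I_s = V_s/R = 11.999/5.27 = 2.2769 A.
P_out = V_s I_s = 11.999 × 2.2769 = 27.321 W.
P_in = P_out/η = 27.321/0.845 = 32.332 W.
I_p = P_in/V_p = 32.332/220 = 0.147 A.

I_p ≈ 0.147 A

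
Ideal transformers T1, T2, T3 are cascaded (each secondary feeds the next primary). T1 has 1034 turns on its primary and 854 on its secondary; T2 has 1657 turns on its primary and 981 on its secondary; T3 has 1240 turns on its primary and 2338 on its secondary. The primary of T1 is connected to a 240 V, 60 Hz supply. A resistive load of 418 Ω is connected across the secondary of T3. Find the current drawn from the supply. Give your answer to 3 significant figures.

I_supply ≈ 0.488 A

After T1: V = 240.00 × 854/1034 = 198.22 V.
After T2: V = 198.22 × 981/1657 = 117.35 V.
After T3: V = 117.35 × 2338/1240 = 221.27 V.
I_load = 221.27/418 = 0.52935 A, so P_out = 221.27 × 0.52935 = 117.13 W.
All ideal ⇒ P_in = P_out, so I_supply = 117.13/240 = 0.488 A.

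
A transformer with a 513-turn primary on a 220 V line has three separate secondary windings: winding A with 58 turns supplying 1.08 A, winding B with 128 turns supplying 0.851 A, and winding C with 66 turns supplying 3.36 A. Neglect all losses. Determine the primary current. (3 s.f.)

I_p ≈ 0.767 A

V_A = 220 × 58/513 = 24.873 V; V_B = 220 × 128/513 = 54.893 V; V_C = 220 × 66/513 = 28.304 V.
P_out = V_A I_A + V_B I_B + V_C I_C = 24.873×1.08 + 54.893×0.851 + 28.304×3.36 = 26.863 + 46.714 + 95.102 = 168.68 W.
Ideal ⇒ P_in = P_out, so I_p = P_out/V_p = 168.68/220 = 0.767 A.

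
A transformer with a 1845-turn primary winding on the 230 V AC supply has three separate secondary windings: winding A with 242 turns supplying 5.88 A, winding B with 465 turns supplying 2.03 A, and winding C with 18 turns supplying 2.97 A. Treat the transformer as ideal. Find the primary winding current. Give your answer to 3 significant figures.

V_A = 230 × 242/1845 = 30.168 V; V_B = 230 × 465/1845 = 57.967 V; V_C = 230 × 18/1845 = 2.2439 V.
P_out = V_A I_A + V_B I_B + V_C I_C = 30.168×5.88 + 57.967×2.03 + 2.2439×2.97 = 177.39 + 117.67 + 6.6644 = 301.73 W.
Ideal ⇒ P_in = P_out, so I_p = P_out/V_p = 301.73/230 = 1.31 A.

I_p ≈ 1.31 A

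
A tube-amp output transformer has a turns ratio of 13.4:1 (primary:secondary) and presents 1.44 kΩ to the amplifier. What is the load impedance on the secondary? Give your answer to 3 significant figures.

Z_s = Z_p/(N_p/N_s)² = 1440/13.4² = 8.02 Ω.

Z_s ≈ 8.02 Ω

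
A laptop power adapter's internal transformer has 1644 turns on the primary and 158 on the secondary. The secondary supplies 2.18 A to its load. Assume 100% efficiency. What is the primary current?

For an ideal transformer I_p/I_s = N_s/N_p, so I_p = 2.18 × 158/1644 = 0.210 A.

I_p ≈ 0.210 A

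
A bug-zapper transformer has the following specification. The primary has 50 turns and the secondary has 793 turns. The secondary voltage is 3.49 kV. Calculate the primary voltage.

V_p/V_s = N_p/N_s, so V_p = 3490 × 50/793 = 220 V.

V_p ≈ 220 V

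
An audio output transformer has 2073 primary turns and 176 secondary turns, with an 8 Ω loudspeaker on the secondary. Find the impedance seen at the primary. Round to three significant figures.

Z_p ≈ 1110 Ω

Z_p = (N_p/N_s)² × Z_s = (2073/176)² × 8 = 1110 Ω.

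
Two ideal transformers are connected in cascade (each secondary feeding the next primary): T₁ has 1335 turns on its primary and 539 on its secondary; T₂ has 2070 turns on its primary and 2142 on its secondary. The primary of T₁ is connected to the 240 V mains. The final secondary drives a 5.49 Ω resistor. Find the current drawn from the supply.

Secondary of T₁: V = 240.00 × 539/1335 = 96.899 V.
Secondary of T₂: V = 96.899 × 2142/2070 = 100.27 V.
I_load = 100.27/5.49 = 18.264 A, so P_out = 100.27 × 18.264 = 1831.3 W.
All ideal ⇒ P_in = P_out, so I_supply = 1831.3/240 = 7.63 A.

I_supply ≈ 7.63 A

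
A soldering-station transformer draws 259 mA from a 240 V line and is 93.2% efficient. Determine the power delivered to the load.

P_in = V_p I_p = 240 × 0.259 = 62.160 W.
P_out = η P_in = 0.932 × 62.160 = 57.9 W.

P_out ≈ 57.9 W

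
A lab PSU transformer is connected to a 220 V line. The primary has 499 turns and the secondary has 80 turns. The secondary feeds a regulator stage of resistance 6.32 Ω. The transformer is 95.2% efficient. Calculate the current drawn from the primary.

I_p ≈ 0.940 A

V_s = 220 × 80/499 = 35.271 V.
I_s = V_s/R = 35.271/6.32 = 5.5808 A.
P_out = V_s I_s = 35.271 × 5.5808 = 196.84 W.
P_in = P_out/η = 196.84/0.952 = 206.76 W.
I_p = P_in/V_p = 206.76/220 = 0.940 A.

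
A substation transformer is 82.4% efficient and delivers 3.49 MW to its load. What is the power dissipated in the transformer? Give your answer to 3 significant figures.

P_loss ≈ 745000 W

P_in = P_out/η = 3.49×10^6/0.824 = 4.23544×10^6 W.
P_loss = P_in − P_out = 4.23544×10^6 − 3.49×10^6 = 745000 W.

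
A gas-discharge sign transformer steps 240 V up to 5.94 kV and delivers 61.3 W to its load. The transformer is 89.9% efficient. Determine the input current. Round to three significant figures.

P_in = P_out/η = 61.3/0.899 = 68.187 W.
I_in = P_in/V_in = 68.187/240 = 0.284 A.

I_in ≈ 0.284 A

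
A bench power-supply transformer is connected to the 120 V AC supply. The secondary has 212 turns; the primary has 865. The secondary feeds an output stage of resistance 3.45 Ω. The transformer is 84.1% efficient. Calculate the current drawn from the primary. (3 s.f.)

I_p ≈ 2.48 A

V_s = 120 × 212/865 = 29.410 V.
I_s = V_s/R = 29.410/3.45 = 8.5248 A.
P_out = V_s I_s = 29.410 × 8.5248 = 250.72 W.
P_in = P_out/η = 250.72/0.841 = 298.12 W.
I_p = P_in/V_p = 298.12/120 = 2.48 A.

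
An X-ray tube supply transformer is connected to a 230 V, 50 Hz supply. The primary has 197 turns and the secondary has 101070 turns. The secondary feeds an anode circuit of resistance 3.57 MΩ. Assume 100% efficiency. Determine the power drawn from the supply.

V_s = V_p × N_s/N_p = 230 × 101070/197 = 118000 V.
I_s = V_s/R = 118000/(3.57×10^6) = 0.033053 A.
I_p = I_s × N_s/N_p = 0.033053 × 101070/197 = 16.958 A.
P = V_p I_p = 230 × 16.958 = 3900 W.

P ≈ 3900 W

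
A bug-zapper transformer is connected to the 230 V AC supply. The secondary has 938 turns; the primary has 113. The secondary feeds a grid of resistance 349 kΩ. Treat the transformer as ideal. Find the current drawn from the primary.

V_s = V_p × N_s/N_p = 230 × 938/113 = 1909.2 V.
I_s = V_s/R = 1909.2/349000 = 0.0054705 A.
For an ideal transformer I_p N_p = I_s N_s, so I_p = 0.0054705 × 938/113 = 0.0454 A.

I_p ≈ 0.0454 A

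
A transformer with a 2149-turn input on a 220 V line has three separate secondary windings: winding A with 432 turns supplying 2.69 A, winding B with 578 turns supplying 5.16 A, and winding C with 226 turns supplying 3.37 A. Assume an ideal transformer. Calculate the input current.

V_A = 220 × 432/2149 = 44.225 V; V_B = 220 × 578/2149 = 59.172 V; V_C = 220 × 226/2149 = 23.136 V.
P_out = V_A I_A + V_B I_B + V_C I_C = 44.225×2.69 + 59.172×5.16 + 23.136×3.37 = 118.97 + 305.33 + 77.969 = 502.26 W.
Ideal ⇒ P_in = P_out, so I_in = P_out/V_in = 502.26/220 = 2.28 A.

I_in ≈ 2.28 A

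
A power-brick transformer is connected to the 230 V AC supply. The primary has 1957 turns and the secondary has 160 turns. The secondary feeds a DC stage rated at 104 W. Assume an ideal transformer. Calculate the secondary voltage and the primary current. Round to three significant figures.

V_s ≈ 18.8 V, I_p ≈ 0.452 A

V_s = V_p × N_s/N_p = 230 × 160/1957 = 18.804 V.
I_s = P/V_s = 104/18.804 = 5.5307 A.
I_p = I_s × N_s/N_p = 5.5307 × 160/1957 = 0.452 A.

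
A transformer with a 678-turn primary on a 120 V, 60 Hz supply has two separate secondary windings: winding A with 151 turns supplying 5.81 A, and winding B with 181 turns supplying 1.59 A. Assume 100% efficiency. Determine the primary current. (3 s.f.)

V_A = 120 × 151/678 = 26.726 V; V_B = 120 × 181/678 = 32.035 V.
P_out = V_A I_A + V_B I_B = 26.726×5.81 + 32.035×1.59 = 155.28 + 50.936 = 206.21 W.
Ideal ⇒ P_in = P_out, so I_p = P_out/V_p = 206.21/120 = 1.72 A.

I_p ≈ 1.72 A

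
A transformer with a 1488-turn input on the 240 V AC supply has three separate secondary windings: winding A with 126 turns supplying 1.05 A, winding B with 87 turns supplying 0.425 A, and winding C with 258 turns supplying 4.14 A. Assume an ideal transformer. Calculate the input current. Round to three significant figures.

I_in ≈ 0.832 A

V_A = 240 × 126/1488 = 20.323 V; V_B = 240 × 87/1488 = 14.032 V; V_C = 240 × 258/1488 = 41.613 V.
P_out = V_A I_A + V_B I_B + V_C I_C = 20.323×1.05 + 14.032×0.425 + 41.613×4.14 = 21.339 + 5.9637 + 172.28 = 199.58 W.
Ideal ⇒ P_in = P_out, so I_in = P_out/V_in = 199.58/240 = 0.832 A.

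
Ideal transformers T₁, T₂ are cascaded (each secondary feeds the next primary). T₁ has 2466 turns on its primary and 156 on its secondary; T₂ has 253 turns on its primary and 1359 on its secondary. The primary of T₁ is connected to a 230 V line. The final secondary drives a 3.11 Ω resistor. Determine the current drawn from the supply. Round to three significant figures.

Secondary of T₁: V = 230.00 × 156/2466 = 14.550 V.
Secondary of T₂: V = 14.550 × 1359/253 = 78.155 V.
I_load = 78.155/3.11 = 25.130 A, so P_out = 78.155 × 25.130 = 1964.1 W.
All ideal ⇒ P_in = P_out, so I_supply = 1964.1/230 = 8.54 A.

I_supply ≈ 8.54 A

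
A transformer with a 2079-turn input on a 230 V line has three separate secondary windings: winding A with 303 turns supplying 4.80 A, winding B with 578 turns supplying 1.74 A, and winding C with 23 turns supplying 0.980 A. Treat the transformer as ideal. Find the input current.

I_in ≈ 1.19 A

V_A = 230 × 303/2079 = 33.521 V; V_B = 230 × 578/2079 = 63.944 V; V_C = 230 × 23/2079 = 2.5445 V.
P_out = V_A I_A + V_B I_B + V_C I_C = 33.521×4.80 + 63.944×1.74 + 2.5445×0.980 = 160.90 + 111.26 + 2.4936 = 274.66 W.
Ideal ⇒ P_in = P_out, so I_in = P_out/V_in = 274.66/230 = 1.19 A.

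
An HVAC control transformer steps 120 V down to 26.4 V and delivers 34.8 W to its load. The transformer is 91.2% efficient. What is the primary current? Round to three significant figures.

P_in = P_out/η = 34.8/0.912 = 38.158 W.
I_p = P_in/V_p = 38.158/120 = 0.318 A.

I_p ≈ 0.318 A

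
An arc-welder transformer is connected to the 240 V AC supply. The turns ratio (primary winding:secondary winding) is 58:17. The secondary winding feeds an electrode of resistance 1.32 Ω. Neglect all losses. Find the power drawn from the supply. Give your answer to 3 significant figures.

V_s = V_p × N_s/N_p = 240 × 17/58 = 70.345 V.
I_s = V_s/R = 70.345/1.32 = 53.292 A.
I_p = I_s × N_s/N_p = 53.292 × 17/58 = 15.620 A.
P = V_p I_p = 240 × 15.620 = 3750 W.

P ≈ 3750 W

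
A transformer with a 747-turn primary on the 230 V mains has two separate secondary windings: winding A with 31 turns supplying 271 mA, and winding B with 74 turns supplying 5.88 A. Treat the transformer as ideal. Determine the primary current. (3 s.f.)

I_p ≈ 0.594 A

V_A = 230 × 31/747 = 9.5448 V; V_B = 230 × 74/747 = 22.784 V.
P_out = V_A I_A + V_B I_B = 9.5448×0.271 + 22.784×5.88 = 2.5867 + 133.97 = 136.56 W.
Ideal ⇒ P_in = P_out, so I_p = P_out/V_p = 136.56/230 = 0.594 A.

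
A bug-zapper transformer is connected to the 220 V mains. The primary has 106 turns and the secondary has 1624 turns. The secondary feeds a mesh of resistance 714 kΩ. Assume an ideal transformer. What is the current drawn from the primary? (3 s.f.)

I_p ≈ 0.0723 A

V_s = V_p × N_s/N_p = 220 × 1624/106 = 3370.6 V.
I_s = V_s/R = 3370.6/714000 = 0.0047207 A.
For an ideal transformer I_p N_p = I_s N_s, so I_p = 0.0047207 × 1624/106 = 0.0723 A.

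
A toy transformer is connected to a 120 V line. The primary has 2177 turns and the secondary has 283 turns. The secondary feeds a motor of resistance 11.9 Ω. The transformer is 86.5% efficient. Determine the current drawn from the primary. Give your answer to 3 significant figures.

I_p ≈ 0.197 A

V_s = 120 × 283/2177 = 15.599 V.
I_s = V_s/R = 15.599/11.9 = 1.3109 A.
P_out = V_s I_s = 15.599 × 1.3109 = 20.449 W.
P_in = P_out/η = 20.449/0.865 = 23.640 W.
I_p = P_in/V_p = 23.640/120 = 0.197 A.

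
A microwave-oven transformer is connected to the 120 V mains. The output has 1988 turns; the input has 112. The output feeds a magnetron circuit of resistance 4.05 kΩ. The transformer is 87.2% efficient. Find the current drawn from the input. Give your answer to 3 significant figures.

I_in ≈ 10.7 A

V_out = 120 × 1988/112 = 2130.0 V.
I_out = V_out/R = 2130.0/4050 = 0.52593 A.
P_out = V_out I_out = 2130.0 × 0.52593 = 1120.2 W.
P_in = P_out/η = 1120.2/0.872 = 1284.7 W.
I_in = P_in/V_in = 1284.7/120 = 10.7 A.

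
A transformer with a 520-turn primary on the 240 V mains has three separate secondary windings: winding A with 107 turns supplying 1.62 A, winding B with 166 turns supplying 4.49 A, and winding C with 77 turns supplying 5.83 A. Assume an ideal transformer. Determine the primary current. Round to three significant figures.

I_p ≈ 2.63 A

V_A = 240 × 107/520 = 49.385 V; V_B = 240 × 166/520 = 76.615 V; V_C = 240 × 77/520 = 35.538 V.
P_out = V_A I_A + V_B I_B + V_C I_C = 49.385×1.62 + 76.615×4.49 + 35.538×5.83 = 80.003 + 344.00 + 207.19 = 631.20 W.
Ideal ⇒ P_in = P_out, so I_p = P_out/V_p = 631.20/240 = 2.63 A.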